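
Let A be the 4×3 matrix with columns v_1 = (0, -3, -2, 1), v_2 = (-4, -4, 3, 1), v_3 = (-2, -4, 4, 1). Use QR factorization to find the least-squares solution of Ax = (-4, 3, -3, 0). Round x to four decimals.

v_1 = (0, -3, -2, 1); ‖v_1‖ = 3.7417, so q_1 = (0.0000, -0.8018, -0.5345, 0.2673).
q_1·v_2 = 0.0000·(-4) + (-0.8018)·(-4) + (-0.5345)·3 + 0.2673·1 = 1.8708.
u_2 = v_2 − 1.8708·q_1 = (-4.0000, -2.5000, 4.0000, 0.5000).
‖u_2‖ = 6.2048, so q_2 = (-0.6447, -0.4029, 0.6447, 0.0806).
q_1·v_3 = 0.0000·(-2) + (-0.8018)·(-4) + (-0.5345)·4 + 0.2673·1 = 1.3363; q_2·v_3 = (-0.6447)·(-2) + (-0.4029)·(-4) + 0.6447·4 + 0.0806·1 = 5.5602.
u_3 = v_3 − 1.3363·q_1 − 5.5602·q_2 = (1.5844, -0.6883, 1.1299, 0.1948).
‖u_3‖ = 2.0733, so q_3 = (0.7642, -0.3320, 0.5450, 0.0940).
Qᵀb = (-0.8018, -0.5641, -5.6876).
Back-substitute: x_3 = -5.6876/2.0733 = -2.7432.
x_2 = (-0.5641 − 5.5602·(-2.7432))/6.2048 = 2.3673.
x_1 = (-0.8018 − 1.8708·2.3673 − 1.3363·(-2.7432))/3.7417 = -0.4182.

x = (-0.4182, 2.3673, -2.7432)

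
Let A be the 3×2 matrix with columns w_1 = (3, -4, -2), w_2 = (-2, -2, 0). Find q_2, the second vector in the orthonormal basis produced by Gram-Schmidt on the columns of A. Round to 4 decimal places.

q_2 = (-0.7871, -0.6149, 0.0492)

q_1 = w_1/‖w_1‖ = (3, -4, -2)/5.3852 = (0.5571, -0.7428, -0.3714).
r_{12} = q_1·w_2 = 0.3714.
u_2 = w_2 − 0.3714·q_1 = (-2.2069, -1.7241, 0.1379).
‖u_2‖ = 2.8039, so q_2 = (-0.7871, -0.6149, 0.0492).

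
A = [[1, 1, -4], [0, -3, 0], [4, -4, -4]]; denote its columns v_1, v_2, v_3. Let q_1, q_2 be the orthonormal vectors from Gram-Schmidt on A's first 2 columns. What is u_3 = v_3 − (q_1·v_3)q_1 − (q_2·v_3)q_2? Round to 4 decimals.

v_1 = (1, 0, 4); ‖v_1‖ = 4.1231, so q_1 = (0.2425, 0.0000, 0.9701).
q_1·v_2 = 0.2425·1 + 0.0000·(-3) + 0.9701·(-4) = -3.6380.
u_2 = v_2 + 3.6380·q_1 = (1.8824, -3.0000, -0.4706).
‖u_2‖ = 3.5728, so q_2 = (0.5269, -0.8397, -0.1317).
q_1·v_3 = 0.2425·(-4) + 0.0000·0 + 0.9701·(-4) = -4.8507; q_2·v_3 = 0.5269·(-4) + (-0.8397)·0 + (-0.1317)·(-4) = -1.5806.
u_3 = v_3 + 4.8507·q_1 + 1.5806·q_2 = (-1.9908, -1.3272, 0.4977).

u_3 = (-1.9908, -1.3272, 0.4977)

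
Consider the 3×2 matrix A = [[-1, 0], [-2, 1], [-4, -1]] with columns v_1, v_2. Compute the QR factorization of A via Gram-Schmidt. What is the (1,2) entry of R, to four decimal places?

r_{12} = 0.4364

e_1 = v_1/‖v_1‖ = (-1, -2, -4)/4.5826 = (-0.2182, -0.4364, -0.8729).
r_{12} = e_1·v_2 = 0.4364.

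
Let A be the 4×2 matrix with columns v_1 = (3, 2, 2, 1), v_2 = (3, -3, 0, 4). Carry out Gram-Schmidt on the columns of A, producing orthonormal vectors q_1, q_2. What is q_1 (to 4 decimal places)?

v_1 = (3, 2, 2, 1); ‖v_1‖ = 4.2426, so q_1 = (0.7071, 0.4714, 0.4714, 0.2357).

q_1 = (0.7071, 0.4714, 0.4714, 0.2357)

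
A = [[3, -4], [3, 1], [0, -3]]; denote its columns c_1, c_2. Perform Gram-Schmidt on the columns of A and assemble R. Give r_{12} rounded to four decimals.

r_{12} = -2.1213

c_1 = (3, 3, 0); ‖c_1‖ = 4.2426, so q_1 = (0.7071, 0.7071, 0.0000).
r_{12} = q_1·c_2 = -2.1213.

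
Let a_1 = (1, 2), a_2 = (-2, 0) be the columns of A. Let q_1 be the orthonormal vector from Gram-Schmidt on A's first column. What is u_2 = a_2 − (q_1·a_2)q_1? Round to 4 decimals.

u_2 = (-1.6000, 0.8000)

a_1 = (1, 2); ‖a_1‖ = 2.2361, so q_1 = (0.4472, 0.8944).
q_1·a_2 = 0.4472·(-2) + 0.8944·0 = -0.8944.
u_2 = a_2 + 0.8944·q_1 = (-1.6000, 0.8000).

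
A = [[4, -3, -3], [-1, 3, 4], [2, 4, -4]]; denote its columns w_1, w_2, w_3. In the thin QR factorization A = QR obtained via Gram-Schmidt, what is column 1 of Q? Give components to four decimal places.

w_1 = (4, -1, 2); ‖w_1‖ = 4.5826, so e_1 = (0.8729, -0.2182, 0.4364).

e_1 = (0.8729, -0.2182, 0.4364)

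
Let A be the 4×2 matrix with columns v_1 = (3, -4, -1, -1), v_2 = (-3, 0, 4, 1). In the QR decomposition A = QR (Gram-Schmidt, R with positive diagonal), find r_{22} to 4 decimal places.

v_1 = (3, -4, -1, -1); ‖v_1‖ = 5.1962, so q_1 = (0.5774, -0.7698, -0.1925, -0.1925).
q_1·v_2 = 0.5774·(-3) + (-0.7698)·0 + (-0.1925)·4 + (-0.1925)·1 = -2.6943.
u_2 = v_2 + 2.6943·q_1 = (-1.4444, -2.0741, 3.4815, 0.4815).
r_{22} = ‖u_2‖ = 4.3291.

r_{22} = 4.3291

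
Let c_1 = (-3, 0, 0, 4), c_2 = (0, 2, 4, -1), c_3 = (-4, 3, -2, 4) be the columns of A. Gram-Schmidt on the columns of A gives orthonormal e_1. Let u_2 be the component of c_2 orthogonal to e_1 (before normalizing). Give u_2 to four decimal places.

u_2 = (-0.4800, 2.0000, 4.0000, -0.3600)

e_1 = c_1/‖c_1‖ = (-3, 0, 0, 4)/5.0000 = (-0.6000, 0.0000, 0.0000, 0.8000).
r_{12} = e_1·c_2 = -0.8000.
u_2 = c_2 + 0.8000·e_1 = (-0.4800, 2.0000, 4.0000, -0.3600).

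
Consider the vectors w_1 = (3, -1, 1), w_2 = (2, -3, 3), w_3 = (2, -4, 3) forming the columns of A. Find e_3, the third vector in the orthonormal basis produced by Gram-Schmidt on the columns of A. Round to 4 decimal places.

e_3 = (0.0000, -0.7071, -0.7071)

w_1 = (3, -1, 1); ‖w_1‖ = 3.3166, so e_1 = (0.9045, -0.3015, 0.3015).
e_1·w_2 = 0.9045·2 + (-0.3015)·(-3) + 0.3015·3 = 3.6181.
u_2 = w_2 − 3.6181·e_1 = (-1.2727, -1.9091, 1.9091).
‖u_2‖ = 2.9848, so e_2 = (-0.4264, -0.6396, 0.6396).
e_1·w_3 = 0.9045·2 + (-0.3015)·(-4) + 0.3015·3 = 3.9196; e_2·w_3 = (-0.4264)·2 + (-0.6396)·(-4) + 0.6396·3 = 3.6244.
u_3 = w_3 − 3.9196·e_1 − 3.6244·e_2 = (0.0000, -0.5000, -0.5000).
‖u_3‖ = 0.7071, so e_3 = (0.0000, -0.7071, -0.7071).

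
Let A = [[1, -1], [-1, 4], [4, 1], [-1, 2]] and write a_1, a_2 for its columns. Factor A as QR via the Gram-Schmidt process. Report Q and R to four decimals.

Q = [[0.2294, -0.1815], [-0.2294, 0.8281], [0.9177, 0.3517], [-0.2294, 0.3970]], R = [[4.3589, -0.6882], [0.0000, 4.6396]]

a_1 = (1, -1, 4, -1); ‖a_1‖ = 4.3589, so e_1 = (0.2294, -0.2294, 0.9177, -0.2294).
e_1·a_2 = 0.2294·(-1) + (-0.2294)·4 + 0.9177·1 + (-0.2294)·2 = -0.6882.
u_2 = a_2 + 0.6882·e_1 = (-0.8421, 3.8421, 1.6316, 1.8421).
‖u_2‖ = 4.6396, so e_2 = (-0.1815, 0.8281, 0.3517, 0.3970).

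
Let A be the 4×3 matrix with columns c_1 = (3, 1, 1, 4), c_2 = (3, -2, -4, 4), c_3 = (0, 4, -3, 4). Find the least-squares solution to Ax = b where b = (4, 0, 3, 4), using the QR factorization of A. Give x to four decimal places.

c_1 = (3, 1, 1, 4); ‖c_1‖ = 5.1962, so q_1 = (0.5774, 0.1925, 0.1925, 0.7698).
q_1·c_2 = 0.5774·3 + 0.1925·(-2) + 0.1925·(-4) + 0.7698·4 = 3.6566.
u_2 = c_2 − 3.6566·q_1 = (0.8889, -2.7037, -4.7037, 1.1852).
‖u_2‖ = 5.6240, so q_2 = (0.1581, -0.4807, -0.8364, 0.2107).
q_1·c_3 = 0.5774·0 + 0.1925·4 + 0.1925·(-3) + 0.7698·4 = 3.2717; q_2·c_3 = 0.1581·0 + (-0.4807)·4 + (-0.8364)·(-3) + 0.2107·4 = 1.4291.
u_3 = c_3 − 3.2717·q_1 − 1.4291·q_2 = (-2.1148, 4.0574, -2.4344, 1.1803).
‖u_3‖ = 5.3155, so q_3 = (-0.3978, 0.7633, -0.4580, 0.2221).
Qᵀb = (5.9660, -1.0339, -2.0771).
Back-substitute: x_3 = -2.0771/5.3155 = -0.3908.
x_2 = (-1.0339 − 1.4291·(-0.3908))/5.6240 = -0.0845.
x_1 = (5.9660 − 3.6566·(-0.0845) − 3.2717·(-0.3908))/5.1962 = 1.4537.

x = (1.4537, -0.0845, -0.3908)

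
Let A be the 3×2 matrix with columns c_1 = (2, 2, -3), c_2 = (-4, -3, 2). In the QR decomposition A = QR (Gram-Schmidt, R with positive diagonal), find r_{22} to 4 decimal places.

r_{22} = 2.3389

e_1 = c_1/‖c_1‖ = (2, 2, -3)/4.1231 = (0.4851, 0.4851, -0.7276).
r_{12} = e_1·c_2 = -4.8507.
u_2 = c_2 + 4.8507·e_1 = (-1.6471, -0.6471, -1.5294).
r_{22} = ‖u_2‖ = 2.3389.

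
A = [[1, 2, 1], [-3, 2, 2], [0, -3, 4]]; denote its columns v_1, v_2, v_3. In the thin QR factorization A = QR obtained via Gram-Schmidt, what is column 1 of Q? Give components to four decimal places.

v_1 = (1, -3, 0); ‖v_1‖ = 3.1623, so e_1 = (0.3162, -0.9487, 0.0000).

e_1 = (0.3162, -0.9487, 0.0000)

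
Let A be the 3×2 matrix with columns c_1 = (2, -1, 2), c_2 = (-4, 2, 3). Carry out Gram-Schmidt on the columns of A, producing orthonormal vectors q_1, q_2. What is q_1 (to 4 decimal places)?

q_1 = c_1/‖c_1‖ = (2, -1, 2)/3.0000 = (0.6667, -0.3333, 0.6667).

q_1 = (0.6667, -0.3333, 0.6667)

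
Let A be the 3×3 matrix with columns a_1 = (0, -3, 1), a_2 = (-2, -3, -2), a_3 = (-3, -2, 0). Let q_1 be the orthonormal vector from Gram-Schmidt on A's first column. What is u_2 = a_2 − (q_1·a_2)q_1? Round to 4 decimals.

a_1 = (0, -3, 1); ‖a_1‖ = 3.1623, so q_1 = (0.0000, -0.9487, 0.3162).
q_1·a_2 = 0.0000·(-2) + (-0.9487)·(-3) + 0.3162·(-2) = 2.2136.
u_2 = a_2 − 2.2136·q_1 = (-2.0000, -0.9000, -2.7000).

u_2 = (-2.0000, -0.9000, -2.7000)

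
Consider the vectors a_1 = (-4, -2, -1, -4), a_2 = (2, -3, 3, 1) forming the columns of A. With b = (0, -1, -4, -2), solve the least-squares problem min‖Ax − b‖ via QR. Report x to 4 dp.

a_1 = (-4, -2, -1, -4); ‖a_1‖ = 6.0828, so q_1 = (-0.6576, -0.3288, -0.1644, -0.6576).
q_1·a_2 = (-0.6576)·2 + (-0.3288)·(-3) + (-0.1644)·3 + (-0.6576)·1 = -1.4796.
u_2 = a_2 + 1.4796·q_1 = (1.0270, -3.4865, 2.7568, 0.0270).
‖u_2‖ = 4.5619, so q_2 = (0.2251, -0.7643, 0.6043, 0.0059).
Qᵀb = (2.3016, -1.6648).
Back-substitute: x_2 = -1.6648/4.5619 = -0.3649.
x_1 = (2.3016 + 1.4796·(-0.3649))/6.0828 = 0.2896.

x = (0.2896, -0.3649)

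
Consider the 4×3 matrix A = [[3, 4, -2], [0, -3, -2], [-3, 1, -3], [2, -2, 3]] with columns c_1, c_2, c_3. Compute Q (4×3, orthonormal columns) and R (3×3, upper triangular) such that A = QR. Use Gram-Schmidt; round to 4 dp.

Q = [[0.6396, 0.6176, -0.4263], [0.0000, -0.5584, -0.8281], [-0.6396, 0.3130, -0.2499], [0.4264, -0.4569, 0.2646]], R = [[4.6904, 1.0660, 1.9188], [0.0000, 5.3725, -2.4282], [0.0000, 0.0000, 4.0524]]

q_1 = c_1/‖c_1‖ = (3, 0, -3, 2)/4.6904 = (0.6396, 0.0000, -0.6396, 0.4264).
r_{12} = q_1·c_2 = 1.0660.
u_2 = c_2 − 1.0660·q_1 = (3.3182, -3.0000, 1.6818, -2.4545).
‖u_2‖ = 5.3725, so q_2 = (0.6176, -0.5584, 0.3130, -0.4569).
r_{13} = q_1·c_3 = 1.9188; r_{23} = q_2·c_3 = -2.4282.
u_3 = c_3 − 1.9188·q_1 + 2.4282·q_2 = (-1.7276, -3.3559, -1.0126, 1.0724).
‖u_3‖ = 4.0524, so q_3 = (-0.4263, -0.8281, -0.2499, 0.2646).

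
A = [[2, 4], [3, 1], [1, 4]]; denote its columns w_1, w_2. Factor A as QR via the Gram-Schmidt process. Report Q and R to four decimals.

w_1 = (2, 3, 1); ‖w_1‖ = 3.7417, so q_1 = (0.5345, 0.8018, 0.2673).
q_1·w_2 = 0.5345·4 + 0.8018·1 + 0.2673·4 = 4.0089.
u_2 = w_2 − 4.0089·q_1 = (1.8571, -2.2143, 2.9286).
‖u_2‖ = 4.1144, so q_2 = (0.4514, -0.5382, 0.7118).

Q = [[0.5345, 0.4514], [0.8018, -0.5382], [0.2673, 0.7118]], R = [[3.7417, 4.0089], [0.0000, 4.1144]]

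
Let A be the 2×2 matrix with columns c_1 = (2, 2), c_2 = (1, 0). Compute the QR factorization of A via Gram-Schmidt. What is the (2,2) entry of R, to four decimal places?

e_1 = c_1/‖c_1‖ = (2, 2)/2.8284 = (0.7071, 0.7071).
r_{12} = e_1·c_2 = 0.7071.
u_2 = c_2 − 0.7071·e_1 = (0.5000, -0.5000).
r_{22} = ‖u_2‖ = 0.7071.

r_{22} = 0.7071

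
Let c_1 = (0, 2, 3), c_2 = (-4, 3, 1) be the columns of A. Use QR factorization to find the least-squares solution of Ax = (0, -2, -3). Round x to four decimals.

x = (-1.0000, 0.0000)

q_1 = c_1/‖c_1‖ = (0, 2, 3)/3.6056 = (0.0000, 0.5547, 0.8321).
r_{12} = q_1·c_2 = 2.4962.
u_2 = c_2 − 2.4962·q_1 = (-4.0000, 1.6154, -1.0769).
‖u_2‖ = 4.4463, so q_2 = (-0.8996, 0.3633, -0.2422).
Qᵀb = (-3.6056, 0.0000).
Back-substitute: x_2 = 0.0000/4.4463 = 0.0000.
x_1 = (-3.6056 − 2.4962·0.0000)/3.6056 = -1.0000.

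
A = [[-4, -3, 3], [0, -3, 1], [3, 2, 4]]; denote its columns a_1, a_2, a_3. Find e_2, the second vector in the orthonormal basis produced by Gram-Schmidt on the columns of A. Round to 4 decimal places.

a_1 = (-4, 0, 3); ‖a_1‖ = 5.0000, so e_1 = (-0.8000, 0.0000, 0.6000).
e_1·a_2 = (-0.8000)·(-3) + 0.0000·(-3) + 0.6000·2 = 3.6000.
u_2 = a_2 − 3.6000·e_1 = (-0.1200, -3.0000, -0.1600).
‖u_2‖ = 3.0067, so e_2 = (-0.0399, -0.9978, -0.0532).

e_2 = (-0.0399, -0.9978, -0.0532)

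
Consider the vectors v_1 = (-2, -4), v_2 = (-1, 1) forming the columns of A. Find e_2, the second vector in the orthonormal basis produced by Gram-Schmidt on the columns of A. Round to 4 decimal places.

v_1 = (-2, -4); ‖v_1‖ = 4.4721, so e_1 = (-0.4472, -0.8944).
e_1·v_2 = (-0.4472)·(-1) + (-0.8944)·1 = -0.4472.
u_2 = v_2 + 0.4472·e_1 = (-1.2000, 0.6000).
‖u_2‖ = 1.3416, so e_2 = (-0.8944, 0.4472).

e_2 = (-0.8944, 0.4472)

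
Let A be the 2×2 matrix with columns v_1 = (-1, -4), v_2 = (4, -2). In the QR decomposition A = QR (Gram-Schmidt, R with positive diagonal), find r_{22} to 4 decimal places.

e_1 = v_1/‖v_1‖ = (-1, -4)/4.1231 = (-0.2425, -0.9701).
r_{12} = e_1·v_2 = 0.9701.
u_2 = v_2 − 0.9701·e_1 = (4.2353, -1.0588).
r_{22} = ‖u_2‖ = 4.3656.

r_{22} = 4.3656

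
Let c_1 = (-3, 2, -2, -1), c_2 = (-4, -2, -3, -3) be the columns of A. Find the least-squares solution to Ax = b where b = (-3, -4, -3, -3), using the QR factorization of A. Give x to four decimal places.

c_1 = (-3, 2, -2, -1); ‖c_1‖ = 4.2426, so q_1 = (-0.7071, 0.4714, -0.4714, -0.2357).
q_1·c_2 = (-0.7071)·(-4) + 0.4714·(-2) + (-0.4714)·(-3) + (-0.2357)·(-3) = 4.0069.
u_2 = c_2 − 4.0069·q_1 = (-1.1667, -3.8889, -1.1111, -2.0556).
‖u_2‖ = 4.6845, so q_2 = (-0.2490, -0.8302, -0.2372, -0.4388).
Qᵀb = (2.3570, 6.0958).
Back-substitute: x_2 = 6.0958/4.6845 = 1.3013.
x_1 = (2.3570 − 4.0069·1.3013)/4.2426 = -0.6734.

x = (-0.6734, 1.3013)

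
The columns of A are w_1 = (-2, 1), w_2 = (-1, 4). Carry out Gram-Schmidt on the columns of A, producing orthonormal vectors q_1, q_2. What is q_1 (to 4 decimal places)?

w_1 = (-2, 1); ‖w_1‖ = 2.2361, so q_1 = (-0.8944, 0.4472).

q_1 = (-0.8944, 0.4472)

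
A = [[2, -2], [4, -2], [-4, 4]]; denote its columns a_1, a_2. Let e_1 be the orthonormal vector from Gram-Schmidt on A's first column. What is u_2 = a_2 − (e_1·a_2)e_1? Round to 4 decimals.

u_2 = (-0.4444, 1.1111, 0.8889)

a_1 = (2, 4, -4); ‖a_1‖ = 6.0000, so e_1 = (0.3333, 0.6667, -0.6667).
e_1·a_2 = 0.3333·(-2) + 0.6667·(-2) + (-0.6667)·4 = -4.6667.
u_2 = a_2 + 4.6667·e_1 = (-0.4444, 1.1111, 0.8889).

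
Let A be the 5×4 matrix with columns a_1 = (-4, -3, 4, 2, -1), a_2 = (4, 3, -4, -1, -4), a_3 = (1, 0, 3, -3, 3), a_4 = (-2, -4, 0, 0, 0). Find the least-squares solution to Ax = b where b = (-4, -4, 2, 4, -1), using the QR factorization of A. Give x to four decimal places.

a_1 = (-4, -3, 4, 2, -1); ‖a_1‖ = 6.7823, so e_1 = (-0.5898, -0.4423, 0.5898, 0.2949, -0.1474).
e_1·a_2 = (-0.5898)·4 + (-0.4423)·3 + 0.5898·(-4) + 0.2949·(-1) + (-0.1474)·(-4) = -5.7502.
u_2 = a_2 + 5.7502·e_1 = (0.6087, 0.4565, -0.6087, 0.6957, -4.8478).
‖u_2‖ = 4.9935, so e_2 = (0.1219, 0.0914, -0.1219, 0.1393, -0.9708).
e_1·a_3 = (-0.5898)·1 + (-0.4423)·0 + 0.5898·3 + 0.2949·(-3) + (-0.1474)·3 = -0.1474; e_2·a_3 = 0.1219·1 + 0.0914·0 + (-0.1219)·3 + 0.1393·(-3) + (-0.9708)·3 = -3.5742.
u_3 = a_3 + 0.1474·e_1 + 3.5742·e_2 = (1.3487, 0.2616, 2.6513, -2.4586, -0.4917).
‖u_3‖ = 3.8991, so e_3 = (0.3459, 0.0671, 0.6800, -0.6305, -0.1261).
e_1·a_4 = (-0.5898)·(-2) + (-0.4423)·(-4) + 0.5898·0 + 0.2949·0 + (-0.1474)·0 = 2.9488; e_2·a_4 = 0.1219·(-2) + 0.0914·(-4) + (-0.1219)·0 + 0.1393·0 + (-0.9708)·0 = -0.6095; e_3·a_4 = 0.3459·(-2) + 0.0671·(-4) + 0.6800·0 + (-0.6305)·0 + (-0.1261)·0 = -0.9601.
u_4 = a_4 − 2.9488·e_1 + 0.6095·e_2 + 0.9601·e_3 = (0.1455, -2.5755, -1.1606, -1.3901, -0.2780).
‖u_4‖ = 3.1640, so e_4 = (0.0460, -0.8140, -0.3668, -0.4393, -0.0879).
Qᵀb = (6.6349, 0.4310, -2.6881, 0.6689).
Back-substitute: x_4 = 0.6689/3.1640 = 0.2114.
x_3 = (-2.6881 + 0.9601·0.2114)/3.8991 = -0.6374.
x_2 = (0.4310 + 3.5742·(-0.6374) + 0.6095·0.2114)/4.9935 = -0.3441.
x_1 = (6.6349 + 5.7502·(-0.3441) + 0.1474·(-0.6374) − 2.9488·0.2114)/6.7823 = 0.5808.

x = (0.5808, -0.3441, -0.6374, 0.2114)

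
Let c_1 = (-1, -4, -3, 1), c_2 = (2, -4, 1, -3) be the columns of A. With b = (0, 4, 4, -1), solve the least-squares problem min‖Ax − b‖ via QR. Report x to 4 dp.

c_1 = (-1, -4, -3, 1); ‖c_1‖ = 5.1962, so q_1 = (-0.1925, -0.7698, -0.5774, 0.1925).
q_1·c_2 = (-0.1925)·2 + (-0.7698)·(-4) + (-0.5774)·1 + 0.1925·(-3) = 1.5396.
u_2 = c_2 − 1.5396·q_1 = (2.2963, -2.8148, 1.8889, -3.2963).
‖u_2‖ = 5.2564, so q_2 = (0.4369, -0.5355, 0.3594, -0.6271).
Qᵀb = (-5.5811, -0.0775).
Back-substitute: x_2 = -0.0775/5.2564 = -0.0147.
x_1 = (-5.5811 − 1.5396·(-0.0147))/5.1962 = -1.0697.

x = (-1.0697, -0.0147)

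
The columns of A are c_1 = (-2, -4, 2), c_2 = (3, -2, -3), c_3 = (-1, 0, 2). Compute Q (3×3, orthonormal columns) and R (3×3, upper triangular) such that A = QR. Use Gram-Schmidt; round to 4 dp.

Q = [[-0.4082, 0.5774, 0.7071], [-0.8165, -0.5774, 0.0000], [0.4082, -0.5774, 0.7071]], R = [[4.8990, -0.8165, 1.2247], [0.0000, 4.6188, -1.7321], [0.0000, 0.0000, 0.7071]]

e_1 = c_1/‖c_1‖ = (-2, -4, 2)/4.8990 = (-0.4082, -0.8165, 0.4082).
r_{12} = e_1·c_2 = -0.8165.
u_2 = c_2 + 0.8165·e_1 = (2.6667, -2.6667, -2.6667).
‖u_2‖ = 4.6188, so e_2 = (0.5774, -0.5774, -0.5774).
r_{13} = e_1·c_3 = 1.2247; r_{23} = e_2·c_3 = -1.7321.
u_3 = c_3 − 1.2247·e_1 + 1.7321·e_2 = (0.5000, 0.0000, 0.5000).
‖u_3‖ = 0.7071, so e_3 = (0.7071, 0.0000, 0.7071).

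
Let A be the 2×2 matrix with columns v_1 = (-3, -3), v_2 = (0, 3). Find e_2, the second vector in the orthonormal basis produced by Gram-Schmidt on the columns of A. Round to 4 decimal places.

e_2 = (-0.7071, 0.7071)

e_1 = v_1/‖v_1‖ = (-3, -3)/4.2426 = (-0.7071, -0.7071).
r_{12} = e_1·v_2 = -2.1213.
u_2 = v_2 + 2.1213·e_1 = (-1.5000, 1.5000).
‖u_2‖ = 2.1213, so e_2 = (-0.7071, 0.7071).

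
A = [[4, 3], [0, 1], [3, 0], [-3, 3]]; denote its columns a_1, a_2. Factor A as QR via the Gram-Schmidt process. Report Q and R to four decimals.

Q = [[0.6860, 0.6116], [0.0000, 0.2310], [0.5145, -0.0612], [-0.5145, 0.7542]], R = [[5.8310, 0.5145], [0.0000, 4.3284]]

a_1 = (4, 0, 3, -3); ‖a_1‖ = 5.8310, so e_1 = (0.6860, 0.0000, 0.5145, -0.5145).
e_1·a_2 = 0.6860·3 + 0.0000·1 + 0.5145·0 + (-0.5145)·3 = 0.5145.
u_2 = a_2 − 0.5145·e_1 = (2.6471, 1.0000, -0.2647, 3.2647).
‖u_2‖ = 4.3284, so e_2 = (0.6116, 0.2310, -0.0612, 0.7542).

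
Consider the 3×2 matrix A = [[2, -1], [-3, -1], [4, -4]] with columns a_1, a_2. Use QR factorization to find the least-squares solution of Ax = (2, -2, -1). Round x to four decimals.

x = (0.5657, 0.6936)

a_1 = (2, -3, 4); ‖a_1‖ = 5.3852, so e_1 = (0.3714, -0.5571, 0.7428).
e_1·a_2 = 0.3714·(-1) + (-0.5571)·(-1) + 0.7428·(-4) = -2.7854.
u_2 = a_2 + 2.7854·e_1 = (0.0345, -2.5517, -1.9310).
‖u_2‖ = 3.2002, so e_2 = (0.0108, -0.7974, -0.6034).
Qᵀb = (1.1142, 2.2197).
Back-substitute: x_2 = 2.2197/3.2002 = 0.6936.
x_1 = (1.1142 + 2.7854·0.6936)/5.3852 = 0.5657.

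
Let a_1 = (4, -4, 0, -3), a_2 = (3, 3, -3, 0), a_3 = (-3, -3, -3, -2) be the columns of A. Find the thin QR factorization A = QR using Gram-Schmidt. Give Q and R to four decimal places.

q_1 = a_1/‖a_1‖ = (4, -4, 0, -3)/6.4031 = (0.6247, -0.6247, 0.0000, -0.4685).
r_{12} = q_1·a_2 = 0.0000.
u_2 = a_2 + 0.0000·q_1 = (3.0000, 3.0000, -3.0000, 0.0000).
‖u_2‖ = 5.1962, so q_2 = (0.5774, 0.5774, -0.5774, 0.0000).
r_{13} = q_1·a_3 = 0.9370; r_{23} = q_2·a_3 = -1.7321.
u_3 = a_3 − 0.9370·q_1 + 1.7321·q_2 = (-2.5854, -1.4146, -4.0000, -1.5610).
‖u_3‖ = 5.2079, so q_3 = (-0.4964, -0.2716, -0.7681, -0.2997).

Q = [[0.6247, 0.5774, -0.4964], [-0.6247, 0.5774, -0.2716], [0.0000, -0.5774, -0.7681], [-0.4685, 0.0000, -0.2997]], R = [[6.4031, 0.0000, 0.9370], [0.0000, 5.1962, -1.7321], [0.0000, 0.0000, 5.2079]]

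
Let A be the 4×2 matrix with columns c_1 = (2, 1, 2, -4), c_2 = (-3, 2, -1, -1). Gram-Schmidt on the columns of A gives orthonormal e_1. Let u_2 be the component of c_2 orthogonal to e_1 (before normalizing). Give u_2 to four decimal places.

u_2 = (-2.8400, 2.0800, -0.8400, -1.3200)

e_1 = c_1/‖c_1‖ = (2, 1, 2, -4)/5.0000 = (0.4000, 0.2000, 0.4000, -0.8000).
r_{12} = e_1·c_2 = -0.4000.
u_2 = c_2 + 0.4000·e_1 = (-2.8400, 2.0800, -0.8400, -1.3200).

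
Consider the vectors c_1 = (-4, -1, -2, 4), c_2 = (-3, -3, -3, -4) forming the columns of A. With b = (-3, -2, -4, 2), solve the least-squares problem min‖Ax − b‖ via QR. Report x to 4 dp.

x = (0.7631, 0.3531)

q_1 = c_1/‖c_1‖ = (-4, -1, -2, 4)/6.0828 = (-0.6576, -0.1644, -0.3288, 0.6576).
r_{12} = q_1·c_2 = 0.8220.
u_2 = c_2 − 0.8220·q_1 = (-2.4595, -2.8649, -2.7297, -4.5405).
‖u_2‖ = 6.5057, so q_2 = (-0.3780, -0.4404, -0.4196, -0.6979).
Qᵀb = (4.9320, 2.2974).
Back-substitute: x_2 = 2.2974/6.5057 = 0.3531.
x_1 = (4.9320 − 0.8220·0.3531)/6.0828 = 0.7631.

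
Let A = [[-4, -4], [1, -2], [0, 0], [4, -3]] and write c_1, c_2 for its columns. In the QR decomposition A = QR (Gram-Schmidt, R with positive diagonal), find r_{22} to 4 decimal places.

r_{22} = 5.3739

q_1 = c_1/‖c_1‖ = (-4, 1, 0, 4)/5.7446 = (-0.6963, 0.1741, 0.0000, 0.6963).
r_{12} = q_1·c_2 = 0.3482.
u_2 = c_2 − 0.3482·q_1 = (-3.7576, -2.0606, 0.0000, -3.2424).
r_{22} = ‖u_2‖ = 5.3739.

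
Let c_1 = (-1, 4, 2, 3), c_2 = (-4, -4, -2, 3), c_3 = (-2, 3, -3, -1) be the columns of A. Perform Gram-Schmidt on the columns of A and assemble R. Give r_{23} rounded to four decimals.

r_{23} = 0.0253

q_1 = c_1/‖c_1‖ = (-1, 4, 2, 3)/5.4772 = (-0.1826, 0.7303, 0.3651, 0.5477).
r_{12} = q_1·c_2 = -1.2780.
u_2 = c_2 + 1.2780·q_1 = (-4.2333, -3.0667, -1.5333, 3.7000).
‖u_2‖ = 6.5853, so q_2 = (-0.6428, -0.4657, -0.2328, 0.5619).
r_{23} = q_2·c_3 = 0.0253.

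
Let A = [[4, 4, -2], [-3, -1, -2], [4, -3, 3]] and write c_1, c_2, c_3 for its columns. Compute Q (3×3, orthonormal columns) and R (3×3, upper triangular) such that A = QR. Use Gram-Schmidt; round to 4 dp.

q_1 = c_1/‖c_1‖ = (4, -3, 4)/6.4031 = (0.6247, -0.4685, 0.6247).
r_{12} = q_1·c_2 = 1.0932.
u_2 = c_2 − 1.0932·q_1 = (3.3171, -0.4878, -3.6829).
‖u_2‖ = 4.9804, so q_2 = (0.6660, -0.0979, -0.7395).
r_{13} = q_1·c_3 = 1.5617; r_{23} = q_2·c_3 = -3.3546.
u_3 = c_3 − 1.5617·q_1 + 3.3546·q_2 = (-0.7414, -1.5969, -0.4562).
‖u_3‖ = 1.8187, so q_3 = (-0.4076, -0.8780, -0.2509).

Q = [[0.6247, 0.6660, -0.4076], [-0.4685, -0.0979, -0.8780], [0.6247, -0.7395, -0.2509]], R = [[6.4031, 1.0932, 1.5617], [0.0000, 4.9804, -3.3546], [0.0000, 0.0000, 1.8187]]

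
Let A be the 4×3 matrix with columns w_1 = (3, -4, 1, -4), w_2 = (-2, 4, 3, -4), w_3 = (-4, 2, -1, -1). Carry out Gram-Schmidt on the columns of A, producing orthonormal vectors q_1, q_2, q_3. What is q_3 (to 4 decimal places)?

q_1 = w_1/‖w_1‖ = (3, -4, 1, -4)/6.4807 = (0.4629, -0.6172, 0.1543, -0.6172).
r_{12} = q_1·w_2 = -0.4629.
u_2 = w_2 + 0.4629·q_1 = (-1.7857, 3.7143, 3.0714, -4.2857).
‖u_2‖ = 6.6922, so q_2 = (-0.2668, 0.5550, 0.4590, -0.6404).
r_{13} = q_1·w_3 = -2.6232; r_{23} = q_2·w_3 = 2.3588.
u_3 = w_3 + 2.6232·q_1 − 2.3588·q_2 = (-2.1563, -0.9282, -1.6778, -1.1085).
‖u_3‖ = 3.0911, so q_3 = (-0.6976, -0.3003, -0.5428, -0.3586).

q_3 = (-0.6976, -0.3003, -0.5428, -0.3586)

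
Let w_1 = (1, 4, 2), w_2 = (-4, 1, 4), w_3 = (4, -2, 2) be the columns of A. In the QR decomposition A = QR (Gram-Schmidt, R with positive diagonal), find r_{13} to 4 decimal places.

r_{13} = 0.0000

e_1 = w_1/‖w_1‖ = (1, 4, 2)/4.5826 = (0.2182, 0.8729, 0.4364).
r_{13} = e_1·w_3 = 0.0000.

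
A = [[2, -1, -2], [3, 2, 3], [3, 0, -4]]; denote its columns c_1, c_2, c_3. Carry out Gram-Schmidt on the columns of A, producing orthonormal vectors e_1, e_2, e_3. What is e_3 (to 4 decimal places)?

e_3 = (0.6189, 0.3094, -0.7220)

c_1 = (2, 3, 3); ‖c_1‖ = 4.6904, so e_1 = (0.4264, 0.6396, 0.6396).
e_1·c_2 = 0.4264·(-1) + 0.6396·2 + 0.6396·0 = 0.8528.
u_2 = c_2 − 0.8528·e_1 = (-1.3636, 1.4545, -0.5455).
‖u_2‖ = 2.0671, so e_2 = (-0.6597, 0.7037, -0.2639).
e_1·c_3 = 0.4264·(-2) + 0.6396·3 + 0.6396·(-4) = -1.4924; e_2·c_3 = (-0.6597)·(-2) + 0.7037·3 + (-0.2639)·(-4) = 4.4860.
u_3 = c_3 + 1.4924·e_1 − 4.4860·e_2 = (1.5957, 0.7979, -1.8617).
‖u_3‖ = 2.5786, so e_3 = (0.6189, 0.3094, -0.7220).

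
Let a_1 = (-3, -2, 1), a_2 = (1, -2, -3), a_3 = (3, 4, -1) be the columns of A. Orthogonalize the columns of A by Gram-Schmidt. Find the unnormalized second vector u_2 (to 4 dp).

a_1 = (-3, -2, 1); ‖a_1‖ = 3.7417, so q_1 = (-0.8018, -0.5345, 0.2673).
q_1·a_2 = (-0.8018)·1 + (-0.5345)·(-2) + 0.2673·(-3) = -0.5345.
u_2 = a_2 + 0.5345·q_1 = (0.5714, -2.2857, -2.8571).

u_2 = (0.5714, -2.2857, -2.8571)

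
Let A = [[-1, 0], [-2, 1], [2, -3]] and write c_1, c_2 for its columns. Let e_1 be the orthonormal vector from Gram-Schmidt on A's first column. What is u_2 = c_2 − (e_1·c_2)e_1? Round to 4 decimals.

e_1 = c_1/‖c_1‖ = (-1, -2, 2)/3.0000 = (-0.3333, -0.6667, 0.6667).
r_{12} = e_1·c_2 = -2.6667.
u_2 = c_2 + 2.6667·e_1 = (-0.8889, -0.7778, -1.2222).

u_2 = (-0.8889, -0.7778, -1.2222)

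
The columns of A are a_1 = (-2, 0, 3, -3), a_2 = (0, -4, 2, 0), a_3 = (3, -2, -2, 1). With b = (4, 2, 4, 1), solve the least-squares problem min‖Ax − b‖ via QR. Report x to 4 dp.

x = (0.3929, -0.2035, 0.4282)

q_1 = a_1/‖a_1‖ = (-2, 0, 3, -3)/4.6904 = (-0.4264, 0.0000, 0.6396, -0.6396).
r_{12} = q_1·a_2 = 1.2792.
u_2 = a_2 − 1.2792·q_1 = (0.5455, -4.0000, 1.1818, 0.8182).
‖u_2‖ = 4.2853, so q_2 = (0.1273, -0.9334, 0.2758, 0.1909).
r_{13} = q_1·a_3 = -3.1980; r_{23} = q_2·a_3 = 1.8881.
u_3 = a_3 + 3.1980·q_1 − 1.8881·q_2 = (1.3960, -0.2376, -0.4752, -1.4059).
‖u_3‖ = 2.0513, so q_3 = (0.6806, -0.1158, -0.2317, -0.6854).
Qᵀb = (0.2132, -0.0636, 0.8784).
Back-substitute: x_3 = 0.8784/2.0513 = 0.4282.
x_2 = (-0.0636 − 1.8881·0.4282)/4.2853 = -0.2035.
x_1 = (0.2132 − 1.2792·(-0.2035) + 3.1980·0.4282)/4.6904 = 0.3929.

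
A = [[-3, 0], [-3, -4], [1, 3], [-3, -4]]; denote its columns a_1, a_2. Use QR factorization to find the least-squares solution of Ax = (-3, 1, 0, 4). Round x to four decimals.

x = (0.7017, -0.9499)

a_1 = (-3, -3, 1, -3); ‖a_1‖ = 5.2915, so e_1 = (-0.5669, -0.5669, 0.1890, -0.5669).
e_1·a_2 = (-0.5669)·0 + (-0.5669)·(-4) + 0.1890·3 + (-0.5669)·(-4) = 5.1025.
u_2 = a_2 − 5.1025·e_1 = (2.8929, -1.1071, 2.0357, -1.1071).
‖u_2‖ = 3.8684, so e_2 = (0.7478, -0.2862, 0.5262, -0.2862).
Qᵀb = (-1.1339, -3.6745).
Back-substitute: x_2 = -3.6745/3.8684 = -0.9499.
x_1 = (-1.1339 − 5.1025·(-0.9499))/5.2915 = 0.7017.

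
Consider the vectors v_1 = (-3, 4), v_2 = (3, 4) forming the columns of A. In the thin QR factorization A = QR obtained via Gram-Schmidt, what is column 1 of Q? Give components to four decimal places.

e_1 = (-0.6000, 0.8000)

v_1 = (-3, 4); ‖v_1‖ = 5.0000, so e_1 = (-0.6000, 0.8000).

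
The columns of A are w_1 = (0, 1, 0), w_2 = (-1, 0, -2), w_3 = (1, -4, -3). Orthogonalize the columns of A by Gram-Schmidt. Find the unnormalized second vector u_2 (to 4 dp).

q_1 = w_1/‖w_1‖ = (0, 1, 0)/1.0000 = (0.0000, 1.0000, 0.0000).
r_{12} = q_1·w_2 = 0.0000.
u_2 = w_2 + 0.0000·q_1 = (-1.0000, 0.0000, -2.0000).

u_2 = (-1.0000, 0.0000, -2.0000)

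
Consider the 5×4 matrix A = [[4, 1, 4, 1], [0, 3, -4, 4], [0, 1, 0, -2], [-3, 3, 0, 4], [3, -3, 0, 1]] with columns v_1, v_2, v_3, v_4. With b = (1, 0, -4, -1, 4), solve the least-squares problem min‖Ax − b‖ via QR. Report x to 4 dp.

x = (0.1962, -1.1030, 0.0764, 0.8673)

q_1 = v_1/‖v_1‖ = (4, 0, 0, -3, 3)/5.8310 = (0.6860, 0.0000, 0.0000, -0.5145, 0.5145).
r_{12} = q_1·v_2 = -2.4010.
u_2 = v_2 + 2.4010·q_1 = (2.6471, 3.0000, 1.0000, 1.7647, -1.7647).
‖u_2‖ = 4.8203, so q_2 = (0.5491, 0.6224, 0.2075, 0.3661, -0.3661).
r_{13} = q_1·v_3 = 2.7440; r_{23} = q_2·v_3 = -0.2929.
u_3 = v_3 − 2.7440·q_1 + 0.2929·q_2 = (2.2785, -3.8177, 0.0608, 1.5190, -1.5190).
‖u_3‖ = 4.9381, so q_3 = (0.4614, -0.7731, 0.0123, 0.3076, -0.3076).
r_{14} = q_1·v_4 = -0.8575; r_{24} = q_2·v_4 = 3.7220; r_{34} = q_3·v_4 = -1.7328.
u_4 = v_4 + 0.8575·q_1 − 3.7220·q_2 + 1.7328·q_3 = (0.3439, 0.3439, -2.7508, 2.7292, 2.2708).
‖u_4‖ = 4.5176, so q_4 = (0.0761, 0.0761, -0.6089, 0.6041, 0.5026).
Qᵀb = (3.2585, -2.1112, -1.1258, 3.9182).
Back-substitute: x_4 = 3.9182/4.5176 = 0.8673.
x_3 = (-1.1258 + 1.7328·0.8673)/4.9381 = 0.0764.
x_2 = (-2.1112 + 0.2929·0.0764 − 3.7220·0.8673)/4.8203 = -1.1030.
x_1 = (3.2585 + 2.4010·(-1.1030) − 2.7440·0.0764 + 0.8575·0.8673)/5.8310 = 0.1962.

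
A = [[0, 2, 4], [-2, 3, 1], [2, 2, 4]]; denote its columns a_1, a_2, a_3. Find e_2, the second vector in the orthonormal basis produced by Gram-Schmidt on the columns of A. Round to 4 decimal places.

a_1 = (0, -2, 2); ‖a_1‖ = 2.8284, so e_1 = (0.0000, -0.7071, 0.7071).
e_1·a_2 = 0.0000·2 + (-0.7071)·3 + 0.7071·2 = -0.7071.
u_2 = a_2 + 0.7071·e_1 = (2.0000, 2.5000, 2.5000).
‖u_2‖ = 4.0620, so e_2 = (0.4924, 0.6155, 0.6155).

e_2 = (0.4924, 0.6155, 0.6155)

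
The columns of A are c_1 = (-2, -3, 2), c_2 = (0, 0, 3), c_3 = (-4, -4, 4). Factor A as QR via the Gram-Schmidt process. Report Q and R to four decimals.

Q = [[-0.4851, 0.2691, -0.8321], [-0.7276, 0.4036, 0.5547], [0.4851, 0.8745, 0.0000]], R = [[4.1231, 1.4552, 6.7910], [0.0000, 2.6234, 0.8072], [0.0000, 0.0000, 1.1094]]

e_1 = c_1/‖c_1‖ = (-2, -3, 2)/4.1231 = (-0.4851, -0.7276, 0.4851).
r_{12} = e_1·c_2 = 1.4552.
u_2 = c_2 − 1.4552·e_1 = (0.7059, 1.0588, 2.2941).
‖u_2‖ = 2.6234, so e_2 = (0.2691, 0.4036, 0.8745).
r_{13} = e_1·c_3 = 6.7910; r_{23} = e_2·c_3 = 0.8072.
u_3 = c_3 − 6.7910·e_1 − 0.8072·e_2 = (-0.9231, 0.6154, 0.0000).
‖u_3‖ = 1.1094, so e_3 = (-0.8321, 0.5547, 0.0000).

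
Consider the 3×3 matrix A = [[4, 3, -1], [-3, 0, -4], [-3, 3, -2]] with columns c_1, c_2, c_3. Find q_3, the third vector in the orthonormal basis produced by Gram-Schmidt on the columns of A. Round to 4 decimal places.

c_1 = (4, -3, -3); ‖c_1‖ = 5.8310, so q_1 = (0.6860, -0.5145, -0.5145).
q_1·c_2 = 0.6860·3 + (-0.5145)·0 + (-0.5145)·3 = 0.5145.
u_2 = c_2 − 0.5145·q_1 = (2.6471, 0.2647, 3.2647).
‖u_2‖ = 4.2113, so q_2 = (0.6286, 0.0629, 0.7752).
q_1·c_3 = 0.6860·(-1) + (-0.5145)·(-4) + (-0.5145)·(-2) = 2.4010; q_2·c_3 = 0.6286·(-1) + 0.0629·(-4) + 0.7752·(-2) = -2.4304.
u_3 = c_3 − 2.4010·q_1 + 2.4304·q_2 = (-1.1194, -2.6119, 1.1194).
‖u_3‖ = 3.0542, so q_3 = (-0.3665, -0.8552, 0.3665).

q_3 = (-0.3665, -0.8552, 0.3665)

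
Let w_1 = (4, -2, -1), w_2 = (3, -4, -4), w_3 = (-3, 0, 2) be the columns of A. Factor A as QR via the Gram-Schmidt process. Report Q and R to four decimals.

Q = [[0.8729, -0.4266, -0.2369], [-0.4364, -0.4653, -0.7701], [-0.2182, -0.7756, 0.5923]], R = [[4.5826, 5.2372, -3.0551], [0.0000, 3.6839, -0.2714], [0.0000, 0.0000, 1.8955]]

q_1 = w_1/‖w_1‖ = (4, -2, -1)/4.5826 = (0.8729, -0.4364, -0.2182).
r_{12} = q_1·w_2 = 5.2372.
u_2 = w_2 − 5.2372·q_1 = (-1.5714, -1.7143, -2.8571).
‖u_2‖ = 3.6839, so q_2 = (-0.4266, -0.4653, -0.7756).
r_{13} = q_1·w_3 = -3.0551; r_{23} = q_2·w_3 = -0.2714.
u_3 = w_3 + 3.0551·q_1 + 0.2714·q_2 = (-0.4491, -1.4596, 1.1228).
‖u_3‖ = 1.8955, so q_3 = (-0.2369, -0.7701, 0.5923).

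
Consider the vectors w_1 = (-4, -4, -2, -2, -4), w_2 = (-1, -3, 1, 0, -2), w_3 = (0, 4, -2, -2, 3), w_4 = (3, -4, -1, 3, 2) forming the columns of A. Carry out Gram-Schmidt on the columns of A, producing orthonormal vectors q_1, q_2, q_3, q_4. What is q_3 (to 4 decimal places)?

w_1 = (-4, -4, -2, -2, -4); ‖w_1‖ = 7.4833, so q_1 = (-0.5345, -0.5345, -0.2673, -0.2673, -0.5345).
q_1·w_2 = (-0.5345)·(-1) + (-0.5345)·(-3) + (-0.2673)·1 + (-0.2673)·0 + (-0.5345)·(-2) = 2.9399.
u_2 = w_2 − 2.9399·q_1 = (0.5714, -1.4286, 1.7857, 0.7857, -0.4286).
‖u_2‖ = 2.5213, so q_2 = (0.2266, -0.5666, 0.7082, 0.3116, -0.1700).
q_1·w_3 = (-0.5345)·0 + (-0.5345)·4 + (-0.2673)·(-2) + (-0.2673)·(-2) + (-0.5345)·3 = -2.6726; q_2·w_3 = 0.2266·0 + (-0.5666)·4 + 0.7082·(-2) + 0.3116·(-2) + (-0.1700)·3 = -4.8160.
u_3 = w_3 + 2.6726·q_1 + 4.8160·q_2 = (-0.3371, -0.1573, 0.6966, -1.2135, 0.7528).
‖u_3‖ = 1.6318, so q_3 = (-0.2066, -0.0964, 0.4269, -0.7436, 0.4613).

q_3 = (-0.2066, -0.0964, 0.4269, -0.7436, 0.4613)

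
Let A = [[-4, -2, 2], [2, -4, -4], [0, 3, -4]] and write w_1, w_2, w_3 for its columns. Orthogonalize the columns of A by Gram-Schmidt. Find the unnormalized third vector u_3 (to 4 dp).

e_1 = w_1/‖w_1‖ = (-4, 2, 0)/4.4721 = (-0.8944, 0.4472, 0.0000).
r_{12} = e_1·w_2 = 0.0000.
u_2 = w_2 + 0.0000·e_1 = (-2.0000, -4.0000, 3.0000).
‖u_2‖ = 5.3852, so e_2 = (-0.3714, -0.7428, 0.5571).
r_{13} = e_1·w_3 = -3.5777; r_{23} = e_2·w_3 = 0.0000.
u_3 = w_3 + 3.5777·e_1 + 0.0000·e_2 = (-1.2000, -2.4000, -4.0000).

u_3 = (-1.2000, -2.4000, -4.0000)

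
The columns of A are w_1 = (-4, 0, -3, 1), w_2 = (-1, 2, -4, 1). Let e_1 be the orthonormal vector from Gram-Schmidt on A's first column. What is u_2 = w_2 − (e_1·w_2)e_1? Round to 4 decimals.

u_2 = (1.6154, 2.0000, -2.0385, 0.3462)

e_1 = w_1/‖w_1‖ = (-4, 0, -3, 1)/5.0990 = (-0.7845, 0.0000, -0.5883, 0.1961).
r_{12} = e_1·w_2 = 3.3340.
u_2 = w_2 − 3.3340·e_1 = (1.6154, 2.0000, -2.0385, 0.3462).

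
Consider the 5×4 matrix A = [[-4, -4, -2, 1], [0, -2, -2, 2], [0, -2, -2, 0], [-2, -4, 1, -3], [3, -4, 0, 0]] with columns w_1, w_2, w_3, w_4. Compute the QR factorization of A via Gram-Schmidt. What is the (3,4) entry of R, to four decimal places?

w_1 = (-4, 0, 0, -2, 3); ‖w_1‖ = 5.3852, so e_1 = (-0.7428, 0.0000, 0.0000, -0.3714, 0.5571).
e_1·w_2 = (-0.7428)·(-4) + 0.0000·(-2) + 0.0000·(-2) + (-0.3714)·(-4) + 0.5571·(-4) = 2.2283.
u_2 = w_2 − 2.2283·e_1 = (-2.3448, -2.0000, -2.0000, -3.1724, -5.2414).
‖u_2‖ = 7.1438, so e_2 = (-0.3282, -0.2800, -0.2800, -0.4441, -0.7337).
e_1·w_3 = (-0.7428)·(-2) + 0.0000·(-2) + 0.0000·(-2) + (-0.3714)·1 + 0.5571·0 = 1.1142; e_2·w_3 = (-0.3282)·(-2) + (-0.2800)·(-2) + (-0.2800)·(-2) + (-0.4441)·1 + (-0.7337)·0 = 1.3322.
u_3 = w_3 − 1.1142·e_1 − 1.3322·e_2 = (-0.7351, -1.6270, -1.6270, 2.0054, 0.3568).
‖u_3‖ = 3.1597, so e_3 = (-0.2327, -0.5149, -0.5149, 0.6347, 0.1129).
r_{34} = e_3·w_4 = -3.1666.

r_{34} = -3.1666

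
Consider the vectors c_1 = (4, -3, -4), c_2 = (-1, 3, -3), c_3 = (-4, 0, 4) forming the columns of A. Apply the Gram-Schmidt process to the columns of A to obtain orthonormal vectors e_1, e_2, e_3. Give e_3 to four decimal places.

e_3 = (-0.7529, -0.5736, -0.3227)

c_1 = (4, -3, -4); ‖c_1‖ = 6.4031, so e_1 = (0.6247, -0.4685, -0.6247).
e_1·c_2 = 0.6247·(-1) + (-0.4685)·3 + (-0.6247)·(-3) = -0.1562.
u_2 = c_2 + 0.1562·e_1 = (-0.9024, 2.9268, -3.0976).
‖u_2‖ = 4.3561, so e_2 = (-0.2072, 0.6719, -0.7111).
e_1·c_3 = 0.6247·(-4) + (-0.4685)·0 + (-0.6247)·4 = -4.9976; e_2·c_3 = (-0.2072)·(-4) + 0.6719·0 + (-0.7111)·4 = -2.0157.
u_3 = c_3 + 4.9976·e_1 + 2.0157·e_2 = (-1.2956, -0.9871, -0.5553).
‖u_3‖ = 1.7209, so e_3 = (-0.7529, -0.5736, -0.3227).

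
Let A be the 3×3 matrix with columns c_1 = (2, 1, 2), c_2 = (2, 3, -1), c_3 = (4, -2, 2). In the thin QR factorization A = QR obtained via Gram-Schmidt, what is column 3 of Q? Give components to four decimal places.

e_3 = (0.6965, -0.5970, -0.3980)

c_1 = (2, 1, 2); ‖c_1‖ = 3.0000, so e_1 = (0.6667, 0.3333, 0.6667).
e_1·c_2 = 0.6667·2 + 0.3333·3 + 0.6667·(-1) = 1.6667.
u_2 = c_2 − 1.6667·e_1 = (0.8889, 2.4444, -2.1111).
‖u_2‖ = 3.3500, so e_2 = (0.2653, 0.7297, -0.6302).
e_1·c_3 = 0.6667·4 + 0.3333·(-2) + 0.6667·2 = 3.3333; e_2·c_3 = 0.2653·4 + 0.7297·(-2) + (-0.6302)·2 = -1.6584.
u_3 = c_3 − 3.3333·e_1 + 1.6584·e_2 = (2.2178, -1.9010, -1.2673).
‖u_3‖ = 3.1841, so e_3 = (0.6965, -0.5970, -0.3980).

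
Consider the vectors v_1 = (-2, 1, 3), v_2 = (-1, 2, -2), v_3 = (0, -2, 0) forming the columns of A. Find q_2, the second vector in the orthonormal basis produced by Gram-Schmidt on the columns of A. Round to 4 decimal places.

v_1 = (-2, 1, 3); ‖v_1‖ = 3.7417, so q_1 = (-0.5345, 0.2673, 0.8018).
q_1·v_2 = (-0.5345)·(-1) + 0.2673·2 + 0.8018·(-2) = -0.5345.
u_2 = v_2 + 0.5345·q_1 = (-1.2857, 2.1429, -1.5714).
‖u_2‖ = 2.9520, so q_2 = (-0.4355, 0.7259, -0.5323).

q_2 = (-0.4355, 0.7259, -0.5323)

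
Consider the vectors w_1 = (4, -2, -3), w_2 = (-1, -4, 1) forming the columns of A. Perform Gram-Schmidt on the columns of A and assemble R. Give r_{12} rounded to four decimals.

w_1 = (4, -2, -3); ‖w_1‖ = 5.3852, so e_1 = (0.7428, -0.3714, -0.5571).
r_{12} = e_1·w_2 = 0.1857.

r_{12} = 0.1857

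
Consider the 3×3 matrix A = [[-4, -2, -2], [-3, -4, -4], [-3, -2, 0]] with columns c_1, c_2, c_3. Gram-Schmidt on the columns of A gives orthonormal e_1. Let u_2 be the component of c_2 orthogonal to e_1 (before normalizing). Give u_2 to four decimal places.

c_1 = (-4, -3, -3); ‖c_1‖ = 5.8310, so e_1 = (-0.6860, -0.5145, -0.5145).
e_1·c_2 = (-0.6860)·(-2) + (-0.5145)·(-4) + (-0.5145)·(-2) = 4.4590.
u_2 = c_2 − 4.4590·e_1 = (1.0588, -1.7059, 0.2941).

u_2 = (1.0588, -1.7059, 0.2941)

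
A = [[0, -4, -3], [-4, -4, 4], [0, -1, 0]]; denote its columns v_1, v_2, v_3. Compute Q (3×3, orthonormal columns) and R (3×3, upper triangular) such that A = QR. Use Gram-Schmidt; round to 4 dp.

e_1 = v_1/‖v_1‖ = (0, -4, 0)/4.0000 = (0.0000, -1.0000, 0.0000).
r_{12} = e_1·v_2 = 4.0000.
u_2 = v_2 − 4.0000·e_1 = (-4.0000, 0.0000, -1.0000).
‖u_2‖ = 4.1231, so e_2 = (-0.9701, 0.0000, -0.2425).
r_{13} = e_1·v_3 = -4.0000; r_{23} = e_2·v_3 = 2.9104.
u_3 = v_3 + 4.0000·e_1 − 2.9104·e_2 = (-0.1765, 0.0000, 0.7059).
‖u_3‖ = 0.7276, so e_3 = (-0.2425, 0.0000, 0.9701).

Q = [[0.0000, -0.9701, -0.2425], [-1.0000, 0.0000, 0.0000], [0.0000, -0.2425, 0.9701]], R = [[4.0000, 4.0000, -4.0000], [0.0000, 4.1231, 2.9104], [0.0000, 0.0000, 0.7276]]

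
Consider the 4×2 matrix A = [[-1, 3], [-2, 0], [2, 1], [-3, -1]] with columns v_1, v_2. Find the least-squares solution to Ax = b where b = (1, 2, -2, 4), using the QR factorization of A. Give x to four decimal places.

x = (-1.1598, -0.0619)

v_1 = (-1, -2, 2, -3); ‖v_1‖ = 4.2426, so e_1 = (-0.2357, -0.4714, 0.4714, -0.7071).
e_1·v_2 = (-0.2357)·3 + (-0.4714)·0 + 0.4714·1 + (-0.7071)·(-1) = 0.4714.
u_2 = v_2 − 0.4714·e_1 = (3.1111, 0.2222, 0.7778, -0.6667).
‖u_2‖ = 3.2830, so e_2 = (0.9477, 0.0677, 0.2369, -0.2031).
Qᵀb = (-4.9497, -0.2031).
Back-substitute: x_2 = -0.2031/3.2830 = -0.0619.
x_1 = (-4.9497 − 0.4714·(-0.0619))/4.2426 = -1.1598.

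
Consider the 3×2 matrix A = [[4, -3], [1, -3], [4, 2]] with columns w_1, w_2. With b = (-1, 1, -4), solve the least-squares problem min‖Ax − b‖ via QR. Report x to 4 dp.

x = (-0.7001, -0.5864)

e_1 = w_1/‖w_1‖ = (4, 1, 4)/5.7446 = (0.6963, 0.1741, 0.6963).
r_{12} = e_1·w_2 = -1.2185.
u_2 = w_2 + 1.2185·e_1 = (-2.1515, -2.7879, 2.8485).
‖u_2‖ = 4.5294, so e_2 = (-0.4750, -0.6155, 0.6289).
Qᵀb = (-3.3075, -2.6561).
Back-substitute: x_2 = -2.6561/4.5294 = -0.5864.
x_1 = (-3.3075 + 1.2185·(-0.5864))/5.7446 = -0.7001.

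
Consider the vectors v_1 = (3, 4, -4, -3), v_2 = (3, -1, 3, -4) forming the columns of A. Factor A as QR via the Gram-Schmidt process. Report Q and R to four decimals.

Q = [[0.4243, 0.4597], [0.5657, -0.2384], [-0.5657, 0.5789], [-0.4243, -0.6299]], R = [[7.0711, 0.7071], [0.0000, 5.8737]]

q_1 = v_1/‖v_1‖ = (3, 4, -4, -3)/7.0711 = (0.4243, 0.5657, -0.5657, -0.4243).
r_{12} = q_1·v_2 = 0.7071.
u_2 = v_2 − 0.7071·q_1 = (2.7000, -1.4000, 3.4000, -3.7000).
‖u_2‖ = 5.8737, so q_2 = (0.4597, -0.2384, 0.5789, -0.6299).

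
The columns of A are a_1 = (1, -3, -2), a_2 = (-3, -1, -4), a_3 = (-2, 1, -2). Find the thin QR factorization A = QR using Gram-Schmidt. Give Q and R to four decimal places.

Q = [[0.2673, -0.7715, 0.5774], [-0.8018, 0.1543, 0.5774], [-0.5345, -0.6172, -0.5774]], R = [[3.7417, 2.1381, -0.2673], [0.0000, 4.6291, 2.9318], [0.0000, 0.0000, 0.5774]]

q_1 = a_1/‖a_1‖ = (1, -3, -2)/3.7417 = (0.2673, -0.8018, -0.5345).
r_{12} = q_1·a_2 = 2.1381.
u_2 = a_2 − 2.1381·q_1 = (-3.5714, 0.7143, -2.8571).
‖u_2‖ = 4.6291, so q_2 = (-0.7715, 0.1543, -0.6172).
r_{13} = q_1·a_3 = -0.2673; r_{23} = q_2·a_3 = 2.9318.
u_3 = a_3 + 0.2673·q_1 − 2.9318·q_2 = (0.3333, 0.3333, -0.3333).
‖u_3‖ = 0.5774, so q_3 = (0.5774, 0.5774, -0.5774).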